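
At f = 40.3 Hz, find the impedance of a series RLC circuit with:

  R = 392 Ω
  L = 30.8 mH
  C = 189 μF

Step 1 — Angular frequency: ω = 2π·f = 2π·40.3 = 253.2 rad/s.
Step 2 — Component impedances:
  R: Z = R = 392 Ω
  L: Z = jωL = j·253.2·0.0308 = 0 + j7.799 Ω
  C: Z = 1/(jωC) = -j/(ω·C) = 0 - j20.9 Ω
Step 3 — Series combination: Z_total = R + L + C = 392 - j13.1 Ω = 392.2∠-1.9° Ω.

Z = 392 - j13.1 Ω = 392.2∠-1.9° Ω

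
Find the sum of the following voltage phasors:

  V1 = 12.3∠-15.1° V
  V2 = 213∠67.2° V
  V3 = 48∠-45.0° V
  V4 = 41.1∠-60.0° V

Step 1 — Convert each phasor to rectangular form:
  V1 = 12.3·(cos(-15.1°) + j·sin(-15.1°)) = 11.88 - j3.204 V
  V2 = 213·(cos(67.2°) + j·sin(67.2°)) = 82.54 + j196.4 V
  V3 = 48·(cos(-45.0°) + j·sin(-45.0°)) = 33.94 - j33.94 V
  V4 = 41.1·(cos(-60.0°) + j·sin(-60.0°)) = 20.55 - j35.59 V
Step 2 — Sum components: V_total = 148.9 + j123.6 V.
Step 3 — Convert to polar: |V_total| = 193.5 V, ∠V_total = 39.7°.

V_total = 193.5∠39.7° V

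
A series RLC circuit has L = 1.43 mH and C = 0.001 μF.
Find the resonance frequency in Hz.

Step 1 — Resonance condition Im(Z)=0 gives ω₀ = 1/√(LC).
Step 2 — ω₀ = 1/√(0.00143·1e-09) = 8.362e+05 rad/s.
Step 3 — f₀ = ω₀/(2π) = 1.331e+05 Hz.

f₀ = 1.331e+05 Hz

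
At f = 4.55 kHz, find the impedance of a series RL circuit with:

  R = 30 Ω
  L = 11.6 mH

Step 1 — Angular frequency: ω = 2π·f = 2π·4550 = 2.859e+04 rad/s.
Step 2 — Component impedances:
  R: Z = R = 30 Ω
  L: Z = jωL = j·2.859e+04·0.0116 = 0 + j331.6 Ω
Step 3 — Series combination: Z_total = R + L = 30 + j331.6 Ω = 333∠84.8° Ω.

Z = 30 + j331.6 Ω = 333∠84.8° Ω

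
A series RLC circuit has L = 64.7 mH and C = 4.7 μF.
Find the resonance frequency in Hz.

Step 1 — Resonance condition Im(Z)=0 gives ω₀ = 1/√(LC).
Step 2 — ω₀ = 1/√(0.0647·4.7e-06) = 1813 rad/s.
Step 3 — f₀ = ω₀/(2π) = 288.6 Hz.

f₀ = 288.6 Hz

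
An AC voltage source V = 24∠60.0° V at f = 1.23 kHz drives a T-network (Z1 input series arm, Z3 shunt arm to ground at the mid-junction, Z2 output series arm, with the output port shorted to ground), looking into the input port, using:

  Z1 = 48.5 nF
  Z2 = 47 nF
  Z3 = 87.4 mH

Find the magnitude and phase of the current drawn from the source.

Step 1 — Angular frequency: ω = 2π·f = 2π·1230 = 7728 rad/s.
Step 2 — Component impedances:
  Z1: Z = 1/(jωC) = -j/(ω·C) = 0 - j2668 Ω
  Z2: Z = 1/(jωC) = -j/(ω·C) = 0 - j2753 Ω
  Z3: Z = jωL = j·7728·0.0874 = 0 + j675.5 Ω
Step 3 — With the output port shorted to ground, the output series arm Z2 runs from the junction to ground; the shunt arm Z3 also runs from the junction to ground. They appear in parallel: Z3 || Z2 = 0 + j895.1 Ω.
Step 4 — Series with input arm Z1: Z_in = Z1 + (Z3 || Z2) = 0 - j1773 Ω = 1773∠-90.0° Ω.
Step 5 — Source phasor: V = 24∠60.0° V = 12 + j20.78 V.
Step 6 — Ohm's law: I = V / Z_total = (12 + j20.78) / (0 - j1773) = -0.01172 + j0.006769 A.
Step 7 — Convert to polar: |I| = 0.01354 A, ∠I = 150.0°.

I = 0.01354∠150.0° A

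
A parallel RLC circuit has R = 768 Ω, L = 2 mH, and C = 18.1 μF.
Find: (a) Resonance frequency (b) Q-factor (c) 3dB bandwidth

Step 1 — Resonance: ω₀ = 1/√(LC) = 1/√(0.002·1.81e-05) = 5256 rad/s.
Step 2 — f₀ = ω₀/(2π) = 836.5 Hz.
Step 3 — Parallel Q: Q = R/(ω₀L) = 768/(5256·0.002) = 73.06.
Step 4 — Bandwidth: Δω = ω₀/Q = 71.94 rad/s; BW = Δω/(2π) = 11.45 Hz.

(a) f₀ = 836.5 Hz  (b) Q = 73.06  (c) BW = 11.45 Hz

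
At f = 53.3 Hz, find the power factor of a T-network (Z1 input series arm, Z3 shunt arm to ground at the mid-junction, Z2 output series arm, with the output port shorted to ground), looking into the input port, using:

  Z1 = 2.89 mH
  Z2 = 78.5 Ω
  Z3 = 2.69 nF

Step 1 — Angular frequency: ω = 2π·f = 2π·53.3 = 334.9 rad/s.
Step 2 — Component impedances:
  Z1: Z = jωL = j·334.9·0.00289 = 0 + j0.9678 Ω
  Z2: Z = R = 78.5 Ω
  Z3: Z = 1/(jωC) = -j/(ω·C) = 0 - j1.11e+06 Ω
Step 3 — With the output port shorted to ground, the output series arm Z2 runs from the junction to ground; the shunt arm Z3 also runs from the junction to ground. They appear in parallel: Z3 || Z2 = 78.5 - j0.005551 Ω.
Step 4 — Series with input arm Z1: Z_in = Z1 + (Z3 || Z2) = 78.5 + j0.9623 Ω = 78.51∠0.7° Ω.
Step 5 — Power factor: PF = cos(φ) = Re(Z)/|Z| = 78.5/78.51 = 0.9999.
Step 6 — Type: Im(Z) = 0.9623 ⇒ lagging (phase φ = 0.7°).

PF = 0.9999 (lagging, φ = 0.7°)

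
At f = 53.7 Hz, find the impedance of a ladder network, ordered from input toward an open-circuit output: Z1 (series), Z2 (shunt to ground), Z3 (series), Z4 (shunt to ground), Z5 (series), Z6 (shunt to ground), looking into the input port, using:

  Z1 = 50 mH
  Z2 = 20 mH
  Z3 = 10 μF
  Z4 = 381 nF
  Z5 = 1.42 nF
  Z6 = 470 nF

Step 1 — Angular frequency: ω = 2π·f = 2π·53.7 = 337.4 rad/s.
Step 2 — Component impedances:
  Z1: Z = jωL = j·337.4·0.05 = 0 + j16.87 Ω
  Z2: Z = jωL = j·337.4·0.02 = 0 + j6.748 Ω
  Z3: Z = 1/(jωC) = -j/(ω·C) = 0 - j296.4 Ω
  Z4: Z = 1/(jωC) = -j/(ω·C) = 0 - j7779 Ω
  Z5: Z = 1/(jωC) = -j/(ω·C) = 0 - j2.087e+06 Ω
  Z6: Z = 1/(jωC) = -j/(ω·C) = 0 - j6306 Ω
Step 3 — Ladder network (open output): work backward from the far end, alternating series and parallel combinations. Z_in = 0 + j23.62 Ω = 23.62∠90.0° Ω.

Z = 0 + j23.62 Ω = 23.62∠90.0° Ω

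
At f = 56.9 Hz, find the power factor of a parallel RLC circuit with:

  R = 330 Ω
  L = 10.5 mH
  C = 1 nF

Step 1 — Angular frequency: ω = 2π·f = 2π·56.9 = 357.5 rad/s.
Step 2 — Component impedances:
  R: Z = R = 330 Ω
  L: Z = jωL = j·357.5·0.0105 = 0 + j3.754 Ω
  C: Z = 1/(jωC) = -j/(ω·C) = 0 - j2.797e+06 Ω
Step 3 — Parallel combination: 1/Z_total = 1/R + 1/L + 1/C; Z_total = 0.0427 + j3.753 Ω = 3.754∠89.3° Ω.
Step 4 — Power factor: PF = cos(φ) = Re(Z)/|Z| = 0.0427/3.754 = 0.01137.
Step 5 — Type: Im(Z) = 3.753 ⇒ lagging (phase φ = 89.3°).

PF = 0.01137 (lagging, φ = 89.3°)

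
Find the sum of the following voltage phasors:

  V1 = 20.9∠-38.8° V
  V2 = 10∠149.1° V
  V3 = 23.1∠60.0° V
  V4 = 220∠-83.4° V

Step 1 — Convert each phasor to rectangular form:
  V1 = 20.9·(cos(-38.8°) + j·sin(-38.8°)) = 16.29 - j13.1 V
  V2 = 10·(cos(149.1°) + j·sin(149.1°)) = -8.581 + j5.135 V
  V3 = 23.1·(cos(60.0°) + j·sin(60.0°)) = 11.55 + j20.01 V
  V4 = 220·(cos(-83.4°) + j·sin(-83.4°)) = 25.29 - j218.5 V
Step 2 — Sum components: V_total = 44.54 - j206.5 V.
Step 3 — Convert to polar: |V_total| = 211.2 V, ∠V_total = -77.8°.

V_total = 211.2∠-77.8° V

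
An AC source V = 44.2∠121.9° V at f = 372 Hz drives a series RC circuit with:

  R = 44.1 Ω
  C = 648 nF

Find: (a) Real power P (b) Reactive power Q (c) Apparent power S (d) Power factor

Step 1 — Angular frequency: ω = 2π·f = 2π·372 = 2337 rad/s.
Step 2 — Component impedances:
  R: Z = R = 44.1 Ω
  C: Z = 1/(jωC) = -j/(ω·C) = 0 - j660.2 Ω
Step 3 — Series combination: Z_total = R + C = 44.1 - j660.2 Ω = 661.7∠-86.2° Ω.
Step 4 — Source phasor: V = 44.2∠121.9° V = -23.36 + j37.52 V.
Step 5 — Current: I = V / Z = -0.05893 - j0.03144 A = 0.0668∠-151.9° A.
Step 6 — Complex power: S = V·I* = 0.1968 - j2.946 VA.
Step 7 — Real power: P = Re(S) = 0.1968 W.
Step 8 — Reactive power: Q = Im(S) = -2.946 VAR.
Step 9 — Apparent power: |S| = 2.952 VA.
Step 10 — Power factor: PF = P/|S| = 0.06665 (leading).

(a) P = 0.1968 W  (b) Q = -2.946 VAR  (c) S = 2.952 VA  (d) PF = 0.06665 (leading)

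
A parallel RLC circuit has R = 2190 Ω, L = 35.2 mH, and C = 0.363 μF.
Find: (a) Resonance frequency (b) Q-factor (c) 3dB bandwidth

Step 1 — Resonance: ω₀ = 1/√(LC) = 1/√(0.0352·3.63e-07) = 8847 rad/s.
Step 2 — f₀ = ω₀/(2π) = 1408 Hz.
Step 3 — Parallel Q: Q = R/(ω₀L) = 2190/(8847·0.0352) = 7.033.
Step 4 — Bandwidth: Δω = ω₀/Q = 1258 rad/s; BW = Δω/(2π) = 200.2 Hz.

(a) f₀ = 1408 Hz  (b) Q = 7.033  (c) BW = 200.2 Hz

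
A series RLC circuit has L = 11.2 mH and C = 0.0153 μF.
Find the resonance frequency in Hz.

Step 1 — Resonance condition Im(Z)=0 gives ω₀ = 1/√(LC).
Step 2 — ω₀ = 1/√(0.0112·1.53e-08) = 7.639e+04 rad/s.
Step 3 — f₀ = ω₀/(2π) = 1.216e+04 Hz.

f₀ = 1.216e+04 Hz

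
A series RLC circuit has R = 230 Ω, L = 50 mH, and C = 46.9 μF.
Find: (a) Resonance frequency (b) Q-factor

Step 1 — Resonance condition Im(Z)=0 gives ω₀ = 1/√(LC).
Step 2 — ω₀ = 1/√(0.05·4.69e-05) = 653 rad/s.
Step 3 — f₀ = ω₀/(2π) = 103.9 Hz.
Step 4 — Series Q: Q = ω₀L/R = 653·0.05/230 = 0.142.

(a) f₀ = 103.9 Hz  (b) Q = 0.142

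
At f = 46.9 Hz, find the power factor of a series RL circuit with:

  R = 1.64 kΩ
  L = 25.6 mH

Step 1 — Angular frequency: ω = 2π·f = 2π·46.9 = 294.7 rad/s.
Step 2 — Component impedances:
  R: Z = R = 1640 Ω
  L: Z = jωL = j·294.7·0.0256 = 0 + j7.544 Ω
Step 3 — Series combination: Z_total = R + L = 1640 + j7.544 Ω = 1640∠0.3° Ω.
Step 4 — Power factor: PF = cos(φ) = Re(Z)/|Z| = 1640/1640 = 1.
Step 5 — Type: Im(Z) = 7.544 ⇒ lagging (phase φ = 0.3°).

PF = 1 (lagging, φ = 0.3°)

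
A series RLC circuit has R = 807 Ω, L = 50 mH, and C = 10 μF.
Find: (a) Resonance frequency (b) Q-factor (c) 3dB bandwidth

Step 1 — Resonance condition Im(Z)=0 gives ω₀ = 1/√(LC).
Step 2 — ω₀ = 1/√(0.05·1e-05) = 1414 rad/s.
Step 3 — f₀ = ω₀/(2π) = 225.1 Hz.
Step 4 — Series Q: Q = ω₀L/R = 1414·0.05/807 = 0.08762.
Step 5 — 3dB bandwidth: Δω = ω₀/Q = 1.614e+04 rad/s; BW = Δω/(2π) = 2569 Hz.

(a) f₀ = 225.1 Hz  (b) Q = 0.08762  (c) BW = 2569 Hz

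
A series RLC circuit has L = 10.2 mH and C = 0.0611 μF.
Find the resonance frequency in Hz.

Step 1 — Resonance condition Im(Z)=0 gives ω₀ = 1/√(LC).
Step 2 — ω₀ = 1/√(0.0102·6.11e-08) = 4.006e+04 rad/s.
Step 3 — f₀ = ω₀/(2π) = 6375 Hz.

f₀ = 6375 Hz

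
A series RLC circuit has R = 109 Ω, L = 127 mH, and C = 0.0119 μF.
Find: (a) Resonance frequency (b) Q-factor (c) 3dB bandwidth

Step 1 — Resonance: ω₀ = 1/√(LC) = 1/√(0.127·1.19e-08) = 2.572e+04 rad/s.
Step 2 — f₀ = ω₀/(2π) = 4094 Hz.
Step 3 — Series Q: Q = ω₀L/R = 2.572e+04·0.127/109 = 29.97.
Step 4 — Bandwidth: Δω = ω₀/Q = 858.3 rad/s; BW = Δω/(2π) = 136.6 Hz.

(a) f₀ = 4094 Hz  (b) Q = 29.97  (c) BW = 136.6 Hz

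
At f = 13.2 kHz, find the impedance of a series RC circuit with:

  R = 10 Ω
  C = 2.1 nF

Step 1 — Angular frequency: ω = 2π·f = 2π·1.32e+04 = 8.294e+04 rad/s.
Step 2 — Component impedances:
  R: Z = R = 10 Ω
  C: Z = 1/(jωC) = -j/(ω·C) = 0 - j5742 Ω
Step 3 — Series combination: Z_total = R + C = 10 - j5742 Ω = 5742∠-89.9° Ω.

Z = 10 - j5742 Ω = 5742∠-89.9° Ω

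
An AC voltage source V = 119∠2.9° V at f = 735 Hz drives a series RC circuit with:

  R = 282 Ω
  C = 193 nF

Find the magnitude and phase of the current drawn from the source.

Step 1 — Angular frequency: ω = 2π·f = 2π·735 = 4618 rad/s.
Step 2 — Component impedances:
  R: Z = R = 282 Ω
  C: Z = 1/(jωC) = -j/(ω·C) = 0 - j1122 Ω
Step 3 — Series combination: Z_total = R + C = 282 - j1122 Ω = 1157∠-75.9° Ω.
Step 4 — Source phasor: V = 119∠2.9° V = 118.8 + j6.021 V.
Step 5 — Ohm's law: I = V / Z_total = (118.8 + j6.021) / (282 - j1122) = 0.02 + j0.1009 A.
Step 6 — Convert to polar: |I| = 0.1029 A, ∠I = 78.8°.

I = 0.1029∠78.8° A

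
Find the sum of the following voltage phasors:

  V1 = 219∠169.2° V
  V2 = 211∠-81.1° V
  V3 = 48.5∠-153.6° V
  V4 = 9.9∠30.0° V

Step 1 — Convert each phasor to rectangular form:
  V1 = 219·(cos(169.2°) + j·sin(169.2°)) = -215.1 + j41.04 V
  V2 = 211·(cos(-81.1°) + j·sin(-81.1°)) = 32.64 - j208.5 V
  V3 = 48.5·(cos(-153.6°) + j·sin(-153.6°)) = -43.44 - j21.56 V
  V4 = 9.9·(cos(30.0°) + j·sin(30.0°)) = 8.574 + j4.95 V
Step 2 — Sum components: V_total = -217.3 - j184 V.
Step 3 — Convert to polar: |V_total| = 284.8 V, ∠V_total = -139.7°.

V_total = 284.8∠-139.7° V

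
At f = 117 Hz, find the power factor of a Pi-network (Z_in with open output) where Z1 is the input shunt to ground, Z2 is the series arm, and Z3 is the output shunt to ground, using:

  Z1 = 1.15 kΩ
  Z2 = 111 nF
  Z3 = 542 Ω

Step 1 — Angular frequency: ω = 2π·f = 2π·117 = 735.1 rad/s.
Step 2 — Component impedances:
  Z1: Z = R = 1150 Ω
  Z2: Z = 1/(jωC) = -j/(ω·C) = 0 - j1.225e+04 Ω
  Z3: Z = R = 542 Ω
Step 3 — With open output, the series arm Z2 and the output shunt Z3 appear in series to ground: Z2 + Z3 = 542 - j1.225e+04 Ω.
Step 4 — Parallel with input shunt Z1: Z_in = Z1 || (Z2 + Z3) = 1135 - j105.9 Ω = 1140∠-5.3° Ω.
Step 5 — Power factor: PF = cos(φ) = Re(Z)/|Z| = 1135.4/1140.3 = 0.9957.
Step 6 — Type: Im(Z) = -105.9 ⇒ leading (phase φ = -5.3°).

PF = 0.9957 (leading, φ = -5.3°)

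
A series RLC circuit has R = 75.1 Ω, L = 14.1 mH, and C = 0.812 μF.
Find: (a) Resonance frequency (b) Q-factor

Step 1 — Resonance condition Im(Z)=0 gives ω₀ = 1/√(LC).
Step 2 — ω₀ = 1/√(0.0141·8.12e-07) = 9346 rad/s.
Step 3 — f₀ = ω₀/(2π) = 1487 Hz.
Step 4 — Series Q: Q = ω₀L/R = 9346·0.0141/75.1 = 1.755.

(a) f₀ = 1487 Hz  (b) Q = 1.755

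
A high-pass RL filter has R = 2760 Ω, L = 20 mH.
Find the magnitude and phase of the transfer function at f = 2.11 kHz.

Step 1 — Angular frequency: ω = 2π·2110 = 1.326e+04 rad/s.
Step 2 — Transfer function: H(jω) = jωL/(R + jωL).
Step 3 — Numerator jωL = j·265.2; denominator R + jωL = 2760 + j265.2.
Step 4 — H = 0.009145 + j0.09519.
Step 5 — Magnitude: |H| = 0.09563 (-20.4 dB); phase: φ = 84.5°.

|H| = 0.09563 (-20.4 dB), φ = 84.5°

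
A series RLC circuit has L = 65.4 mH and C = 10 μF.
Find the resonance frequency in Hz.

Step 1 — Resonance condition Im(Z)=0 gives ω₀ = 1/√(LC).
Step 2 — ω₀ = 1/√(0.0654·1e-05) = 1237 rad/s.
Step 3 — f₀ = ω₀/(2π) = 196.8 Hz.

f₀ = 196.8 Hz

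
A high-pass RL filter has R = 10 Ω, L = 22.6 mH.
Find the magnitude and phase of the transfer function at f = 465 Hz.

Step 1 — Angular frequency: ω = 2π·465 = 2922 rad/s.
Step 2 — Transfer function: H(jω) = jωL/(R + jωL).
Step 3 — Numerator jωL = j·66.03; denominator R + jωL = 10 + j66.03.
Step 4 — H = 0.9776 + j0.1481.
Step 5 — Magnitude: |H| = 0.9887 (-0.1 dB); phase: φ = 8.6°.

|H| = 0.9887 (-0.1 dB), φ = 8.6°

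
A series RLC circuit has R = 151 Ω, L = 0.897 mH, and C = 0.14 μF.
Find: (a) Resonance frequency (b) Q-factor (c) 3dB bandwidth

Step 1 — Resonance condition Im(Z)=0 gives ω₀ = 1/√(LC).
Step 2 — ω₀ = 1/√(0.000897·1.4e-07) = 8.924e+04 rad/s.
Step 3 — f₀ = ω₀/(2π) = 1.42e+04 Hz.
Step 4 — Series Q: Q = ω₀L/R = 8.924e+04·0.000897/151 = 0.5301.
Step 5 — 3dB bandwidth: Δω = ω₀/Q = 1.683e+05 rad/s; BW = Δω/(2π) = 2.679e+04 Hz.

(a) f₀ = 1.42e+04 Hz  (b) Q = 0.5301  (c) BW = 2.679e+04 Hz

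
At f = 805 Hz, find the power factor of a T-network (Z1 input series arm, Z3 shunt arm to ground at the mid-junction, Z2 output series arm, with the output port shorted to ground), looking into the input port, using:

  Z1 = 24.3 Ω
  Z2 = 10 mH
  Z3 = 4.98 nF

Step 1 — Angular frequency: ω = 2π·f = 2π·805 = 5058 rad/s.
Step 2 — Component impedances:
  Z1: Z = R = 24.3 Ω
  Z2: Z = jωL = j·5058·0.01 = 0 + j50.58 Ω
  Z3: Z = 1/(jωC) = -j/(ω·C) = 0 - j3.97e+04 Ω
Step 3 — With the output port shorted to ground, the output series arm Z2 runs from the junction to ground; the shunt arm Z3 also runs from the junction to ground. They appear in parallel: Z3 || Z2 = 0 + j50.64 Ω.
Step 4 — Series with input arm Z1: Z_in = Z1 + (Z3 || Z2) = 24.3 + j50.64 Ω = 56.17∠64.4° Ω.
Step 5 — Power factor: PF = cos(φ) = Re(Z)/|Z| = 24.3/56.17 = 0.4326.
Step 6 — Type: Im(Z) = 50.64 ⇒ lagging (phase φ = 64.4°).

PF = 0.4326 (lagging, φ = 64.4°)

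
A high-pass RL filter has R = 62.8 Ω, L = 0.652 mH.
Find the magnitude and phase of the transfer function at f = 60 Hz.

Step 1 — Angular frequency: ω = 2π·60 = 377 rad/s.
Step 2 — Transfer function: H(jω) = jωL/(R + jωL).
Step 3 — Numerator jωL = j·0.2458; denominator R + jωL = 62.8 + j0.2458.
Step 4 — H = 1.532e-05 + j0.003914.
Step 5 — Magnitude: |H| = 0.003914 (-48.1 dB); phase: φ = 89.8°.

|H| = 0.003914 (-48.1 dB), φ = 89.8°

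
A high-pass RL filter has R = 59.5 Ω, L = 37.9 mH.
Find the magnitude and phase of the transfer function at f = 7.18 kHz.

Step 1 — Angular frequency: ω = 2π·7180 = 4.511e+04 rad/s.
Step 2 — Transfer function: H(jω) = jωL/(R + jωL).
Step 3 — Numerator jωL = j·1710; denominator R + jωL = 59.5 + j1710.
Step 4 — H = 0.9988 + j0.03476.
Step 5 — Magnitude: |H| = 0.9994 (-0.0 dB); phase: φ = 2.0°.

|H| = 0.9994 (-0.0 dB), φ = 2.0°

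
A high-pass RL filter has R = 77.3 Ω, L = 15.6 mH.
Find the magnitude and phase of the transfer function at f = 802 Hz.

Step 1 — Angular frequency: ω = 2π·802 = 5039 rad/s.
Step 2 — Transfer function: H(jω) = jωL/(R + jωL).
Step 3 — Numerator jωL = j·78.61; denominator R + jωL = 77.3 + j78.61.
Step 4 — H = 0.5084 + j0.4999.
Step 5 — Magnitude: |H| = 0.713 (-2.9 dB); phase: φ = 44.5°.

|H| = 0.713 (-2.9 dB), φ = 44.5°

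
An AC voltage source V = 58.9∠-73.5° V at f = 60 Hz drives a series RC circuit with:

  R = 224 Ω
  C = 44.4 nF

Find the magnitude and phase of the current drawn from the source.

Step 1 — Angular frequency: ω = 2π·f = 2π·60 = 377 rad/s.
Step 2 — Component impedances:
  R: Z = R = 224 Ω
  C: Z = 1/(jωC) = -j/(ω·C) = 0 - j5.974e+04 Ω
Step 3 — Series combination: Z_total = R + C = 224 - j5.974e+04 Ω = 5.974e+04∠-89.8° Ω.
Step 4 — Source phasor: V = 58.9∠-73.5° V = 16.73 - j56.47 V.
Step 5 — Ohm's law: I = V / Z_total = (16.73 - j56.47) / (224 - j5.974e+04) = 0.0009463 + j0.0002765 A.
Step 6 — Convert to polar: |I| = 0.0009859 A, ∠I = 16.3°.

I = 0.0009859∠16.3° A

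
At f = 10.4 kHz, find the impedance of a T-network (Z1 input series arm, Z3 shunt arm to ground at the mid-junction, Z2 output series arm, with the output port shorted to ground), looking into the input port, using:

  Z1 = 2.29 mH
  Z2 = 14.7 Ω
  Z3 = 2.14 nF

Step 1 — Angular frequency: ω = 2π·f = 2π·1.04e+04 = 6.535e+04 rad/s.
Step 2 — Component impedances:
  Z1: Z = jωL = j·6.535e+04·0.00229 = 0 + j149.6 Ω
  Z2: Z = R = 14.7 Ω
  Z3: Z = 1/(jωC) = -j/(ω·C) = 0 - j7151 Ω
Step 3 — With the output port shorted to ground, the output series arm Z2 runs from the junction to ground; the shunt arm Z3 also runs from the junction to ground. They appear in parallel: Z3 || Z2 = 14.7 - j0.03022 Ω.
Step 4 — Series with input arm Z1: Z_in = Z1 + (Z3 || Z2) = 14.7 + j149.6 Ω = 150.3∠84.4° Ω.

Z = 14.7 + j149.6 Ω = 150.3∠84.4° Ω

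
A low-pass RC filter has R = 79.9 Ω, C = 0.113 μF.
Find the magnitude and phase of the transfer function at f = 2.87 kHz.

Step 1 — Angular frequency: ω = 2π·2870 = 1.803e+04 rad/s.
Step 2 — Transfer function: H(jω) = 1/(1 + jωRC).
Step 3 — Denominator: 1 + jωRC = 1 + j·1.803e+04·79.9·1.13e-07 = 1 + j0.1628.
Step 4 — H = 0.9742 - j0.1586.
Step 5 — Magnitude: |H| = 0.987 (-0.1 dB); phase: φ = -9.2°.

|H| = 0.987 (-0.1 dB), φ = -9.2°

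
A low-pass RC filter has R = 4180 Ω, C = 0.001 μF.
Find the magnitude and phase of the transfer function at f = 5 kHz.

Step 1 — Angular frequency: ω = 2π·5000 = 3.142e+04 rad/s.
Step 2 — Transfer function: H(jω) = 1/(1 + jωRC).
Step 3 — Denominator: 1 + jωRC = 1 + j·3.142e+04·4180·1e-09 = 1 + j0.1313.
Step 4 — H = 0.983 - j0.1291.
Step 5 — Magnitude: |H| = 0.9915 (-0.1 dB); phase: φ = -7.5°.

|H| = 0.9915 (-0.1 dB), φ = -7.5°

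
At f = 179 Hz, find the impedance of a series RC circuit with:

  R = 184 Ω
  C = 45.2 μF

Step 1 — Angular frequency: ω = 2π·f = 2π·179 = 1125 rad/s.
Step 2 — Component impedances:
  R: Z = R = 184 Ω
  C: Z = 1/(jωC) = -j/(ω·C) = 0 - j19.67 Ω
Step 3 — Series combination: Z_total = R + C = 184 - j19.67 Ω = 185∠-6.1° Ω.

Z = 184 - j19.67 Ω = 185∠-6.1° Ω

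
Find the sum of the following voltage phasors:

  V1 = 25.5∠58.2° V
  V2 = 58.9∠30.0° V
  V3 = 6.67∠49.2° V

Step 1 — Convert each phasor to rectangular form:
  V1 = 25.5·(cos(58.2°) + j·sin(58.2°)) = 13.44 + j21.67 V
  V2 = 58.9·(cos(30.0°) + j·sin(30.0°)) = 51.01 + j29.45 V
  V3 = 6.67·(cos(49.2°) + j·sin(49.2°)) = 4.358 + j5.049 V
Step 2 — Sum components: V_total = 68.8 + j56.17 V.
Step 3 — Convert to polar: |V_total| = 88.82 V, ∠V_total = 39.2°.

V_total = 88.82∠39.2° V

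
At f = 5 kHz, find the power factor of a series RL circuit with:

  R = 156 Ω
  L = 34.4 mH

Step 1 — Angular frequency: ω = 2π·f = 2π·5000 = 3.142e+04 rad/s.
Step 2 — Component impedances:
  R: Z = R = 156 Ω
  L: Z = jωL = j·3.142e+04·0.0344 = 0 + j1081 Ω
Step 3 — Series combination: Z_total = R + L = 156 + j1081 Ω = 1092∠81.8° Ω.
Step 4 — Power factor: PF = cos(φ) = Re(Z)/|Z| = 156/1092 = 0.1429.
Step 5 — Type: Im(Z) = 1081 ⇒ lagging (phase φ = 81.8°).

PF = 0.1429 (lagging, φ = 81.8°)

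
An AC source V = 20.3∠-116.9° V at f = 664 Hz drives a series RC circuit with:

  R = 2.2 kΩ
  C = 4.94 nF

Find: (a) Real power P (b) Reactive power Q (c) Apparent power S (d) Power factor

Step 1 — Angular frequency: ω = 2π·f = 2π·664 = 4172 rad/s.
Step 2 — Component impedances:
  R: Z = R = 2200 Ω
  C: Z = 1/(jωC) = -j/(ω·C) = 0 - j4.852e+04 Ω
Step 3 — Series combination: Z_total = R + C = 2200 - j4.852e+04 Ω = 4.857e+04∠-87.4° Ω.
Step 4 — Source phasor: V = 20.3∠-116.9° V = -9.184 - j18.1 V.
Step 5 — Current: I = V / Z = 0.0003638 - j0.0002058 A = 0.000418∠-29.5° A.
Step 6 — Complex power: S = V·I* = 0.0003843 - j0.008476 VA.
Step 7 — Real power: P = Re(S) = 0.0003843 W.
Step 8 — Reactive power: Q = Im(S) = -0.008476 VAR.
Step 9 — Apparent power: |S| = 0.008484 VA.
Step 10 — Power factor: PF = P/|S| = 0.0453 (leading).

(a) P = 0.0003843 W  (b) Q = -0.008476 VAR  (c) S = 0.008484 VA  (d) PF = 0.0453 (leading)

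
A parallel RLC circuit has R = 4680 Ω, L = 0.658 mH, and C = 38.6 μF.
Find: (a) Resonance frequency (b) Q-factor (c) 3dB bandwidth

Step 1 — Resonance: ω₀ = 1/√(LC) = 1/√(0.000658·3.86e-05) = 6275 rad/s.
Step 2 — f₀ = ω₀/(2π) = 998.7 Hz.
Step 3 — Parallel Q: Q = R/(ω₀L) = 4680/(6275·0.000658) = 1134.
Step 4 — Bandwidth: Δω = ω₀/Q = 5.536 rad/s; BW = Δω/(2π) = 0.881 Hz.

(a) f₀ = 998.7 Hz  (b) Q = 1134  (c) BW = 0.881 Hz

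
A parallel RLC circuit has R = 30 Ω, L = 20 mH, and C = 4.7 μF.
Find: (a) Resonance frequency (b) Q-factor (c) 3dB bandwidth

Step 1 — Resonance: ω₀ = 1/√(LC) = 1/√(0.02·4.7e-06) = 3262 rad/s.
Step 2 — f₀ = ω₀/(2π) = 519.1 Hz.
Step 3 — Parallel Q: Q = R/(ω₀L) = 30/(3262·0.02) = 0.4599.
Step 4 — Bandwidth: Δω = ω₀/Q = 7092 rad/s; BW = Δω/(2π) = 1129 Hz.

(a) f₀ = 519.1 Hz  (b) Q = 0.4599  (c) BW = 1129 Hz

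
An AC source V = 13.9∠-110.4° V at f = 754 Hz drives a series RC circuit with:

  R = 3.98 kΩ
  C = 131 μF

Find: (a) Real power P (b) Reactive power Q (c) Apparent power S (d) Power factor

Step 1 — Angular frequency: ω = 2π·f = 2π·754 = 4738 rad/s.
Step 2 — Component impedances:
  R: Z = R = 3980 Ω
  C: Z = 1/(jωC) = -j/(ω·C) = 0 - j1.611 Ω
Step 3 — Series combination: Z_total = R + C = 3980 - j1.611 Ω = 3980∠-0.0° Ω.
Step 4 — Source phasor: V = 13.9∠-110.4° V = -4.845 - j13.03 V.
Step 5 — Current: I = V / Z = -0.001216 - j0.003274 A = 0.003492∠-110.4° A.
Step 6 — Complex power: S = V·I* = 0.04855 - j1.965e-05 VA.
Step 7 — Real power: P = Re(S) = 0.04855 W.
Step 8 — Reactive power: Q = Im(S) = -1.965e-05 VAR.
Step 9 — Apparent power: |S| = 0.04855 VA.
Step 10 — Power factor: PF = P/|S| = 1 (leading).

(a) P = 0.04855 W  (b) Q = -1.965e-05 VAR  (c) S = 0.04855 VA  (d) PF = 1 (leading)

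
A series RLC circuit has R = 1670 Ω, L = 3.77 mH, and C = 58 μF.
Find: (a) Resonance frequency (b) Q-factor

Step 1 — Resonance condition Im(Z)=0 gives ω₀ = 1/√(LC).
Step 2 — ω₀ = 1/√(0.00377·5.8e-05) = 2139 rad/s.
Step 3 — f₀ = ω₀/(2π) = 340.4 Hz.
Step 4 — Series Q: Q = ω₀L/R = 2139·0.00377/1670 = 0.004828.

(a) f₀ = 340.4 Hz  (b) Q = 0.004828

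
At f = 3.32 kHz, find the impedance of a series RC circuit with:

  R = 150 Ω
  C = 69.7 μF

Step 1 — Angular frequency: ω = 2π·f = 2π·3320 = 2.086e+04 rad/s.
Step 2 — Component impedances:
  R: Z = R = 150 Ω
  C: Z = 1/(jωC) = -j/(ω·C) = 0 - j0.6878 Ω
Step 3 — Series combination: Z_total = R + C = 150 - j0.6878 Ω = 150∠-0.3° Ω.

Z = 150 - j0.6878 Ω = 150∠-0.3° Ω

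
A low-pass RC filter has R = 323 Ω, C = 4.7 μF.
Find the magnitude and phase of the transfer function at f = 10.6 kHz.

Step 1 — Angular frequency: ω = 2π·1.06e+04 = 6.66e+04 rad/s.
Step 2 — Transfer function: H(jω) = 1/(1 + jωRC).
Step 3 — Denominator: 1 + jωRC = 1 + j·6.66e+04·323·4.7e-06 = 1 + j101.1.
Step 4 — H = 9.781e-05 - j0.009889.
Step 5 — Magnitude: |H| = 0.00989 (-40.1 dB); phase: φ = -89.4°.

|H| = 0.00989 (-40.1 dB), φ = -89.4°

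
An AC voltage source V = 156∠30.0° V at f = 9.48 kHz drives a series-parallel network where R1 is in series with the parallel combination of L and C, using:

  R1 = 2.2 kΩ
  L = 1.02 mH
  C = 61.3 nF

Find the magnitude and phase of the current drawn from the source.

Step 1 — Angular frequency: ω = 2π·f = 2π·9480 = 5.956e+04 rad/s.
Step 2 — Component impedances:
  R1: Z = R = 2200 Ω
  L: Z = jωL = j·5.956e+04·0.00102 = 0 + j60.76 Ω
  C: Z = 1/(jωC) = -j/(ω·C) = 0 - j273.9 Ω
Step 3 — Parallel branch: L || C = 1/(1/L + 1/C) = 0 + j78.08 Ω.
Step 4 — Series with R1: Z_total = R1 + (L || C) = 2200 + j78.08 Ω = 2201∠2.0° Ω.
Step 5 — Source phasor: V = 156∠30.0° V = 135.1 + j78 V.
Step 6 — Ohm's law: I = V / Z_total = (135.1 + j78) / (2200 + j78.08) = 0.06259 + j0.03323 A.
Step 7 — Convert to polar: |I| = 0.07086 A, ∠I = 28.0°.

I = 0.07086∠28.0° A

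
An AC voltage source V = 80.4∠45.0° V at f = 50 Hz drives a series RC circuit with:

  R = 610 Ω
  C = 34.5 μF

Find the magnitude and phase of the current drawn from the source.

Step 1 — Angular frequency: ω = 2π·f = 2π·50 = 314.2 rad/s.
Step 2 — Component impedances:
  R: Z = R = 610 Ω
  C: Z = 1/(jωC) = -j/(ω·C) = 0 - j92.26 Ω
Step 3 — Series combination: Z_total = R + C = 610 - j92.26 Ω = 616.9∠-8.6° Ω.
Step 4 — Source phasor: V = 80.4∠45.0° V = 56.85 + j56.85 V.
Step 5 — Ohm's law: I = V / Z_total = (56.85 + j56.85) / (610 - j92.26) = 0.07733 + j0.1049 A.
Step 6 — Convert to polar: |I| = 0.1303 A, ∠I = 53.6°.

I = 0.1303∠53.6° A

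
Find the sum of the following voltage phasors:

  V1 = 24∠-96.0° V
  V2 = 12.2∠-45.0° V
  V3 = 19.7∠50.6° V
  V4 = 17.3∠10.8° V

Step 1 — Convert each phasor to rectangular form:
  V1 = 24·(cos(-96.0°) + j·sin(-96.0°)) = -2.509 - j23.87 V
  V2 = 12.2·(cos(-45.0°) + j·sin(-45.0°)) = 8.627 - j8.627 V
  V3 = 19.7·(cos(50.6°) + j·sin(50.6°)) = 12.5 + j15.22 V
  V4 = 17.3·(cos(10.8°) + j·sin(10.8°)) = 16.99 + j3.242 V
Step 2 — Sum components: V_total = 35.62 - j14.03 V.
Step 3 — Convert to polar: |V_total| = 38.28 V, ∠V_total = -21.5°.

V_total = 38.28∠-21.5° V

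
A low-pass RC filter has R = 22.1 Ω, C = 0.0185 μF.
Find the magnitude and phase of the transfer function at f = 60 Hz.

Step 1 — Angular frequency: ω = 2π·60 = 377 rad/s.
Step 2 — Transfer function: H(jω) = 1/(1 + jωRC).
Step 3 — Denominator: 1 + jωRC = 1 + j·377·22.1·1.85e-08 = 1 + j0.0001541.
Step 4 — H = 1 - j0.0001541.
Step 5 — Magnitude: |H| = 1 (-0.0 dB); phase: φ = -0.0°.

|H| = 1 (-0.0 dB), φ = -0.0°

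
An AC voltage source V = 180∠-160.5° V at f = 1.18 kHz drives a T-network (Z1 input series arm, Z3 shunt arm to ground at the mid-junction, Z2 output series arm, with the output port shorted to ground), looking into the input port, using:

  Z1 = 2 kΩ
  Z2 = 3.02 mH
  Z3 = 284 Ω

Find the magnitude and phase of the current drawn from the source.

Step 1 — Angular frequency: ω = 2π·f = 2π·1180 = 7414 rad/s.
Step 2 — Component impedances:
  Z1: Z = R = 2000 Ω
  Z2: Z = jωL = j·7414·0.00302 = 0 + j22.39 Ω
  Z3: Z = R = 284 Ω
Step 3 — With the output port shorted to ground, the output series arm Z2 runs from the junction to ground; the shunt arm Z3 also runs from the junction to ground. They appear in parallel: Z3 || Z2 = 1.754 + j22.25 Ω.
Step 4 — Series with input arm Z1: Z_in = Z1 + (Z3 || Z2) = 2002 + j22.25 Ω = 2002∠0.6° Ω.
Step 5 — Source phasor: V = 180∠-160.5° V = -169.7 - j60.09 V.
Step 6 — Ohm's law: I = V / Z_total = (-169.7 - j60.09) / (2002 + j22.25) = -0.08509 - j0.02907 A.
Step 7 — Convert to polar: |I| = 0.08992 A, ∠I = -161.1°.

I = 0.08992∠-161.1° A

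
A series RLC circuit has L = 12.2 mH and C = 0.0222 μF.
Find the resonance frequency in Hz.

Step 1 — Resonance condition Im(Z)=0 gives ω₀ = 1/√(LC).
Step 2 — ω₀ = 1/√(0.0122·2.22e-08) = 6.076e+04 rad/s.
Step 3 — f₀ = ω₀/(2π) = 9671 Hz.

f₀ = 9671 Hz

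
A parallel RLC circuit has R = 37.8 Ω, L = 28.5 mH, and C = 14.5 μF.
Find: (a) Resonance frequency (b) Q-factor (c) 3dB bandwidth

Step 1 — Resonance: ω₀ = 1/√(LC) = 1/√(0.0285·1.45e-05) = 1556 rad/s.
Step 2 — f₀ = ω₀/(2π) = 247.6 Hz.
Step 3 — Parallel Q: Q = R/(ω₀L) = 37.8/(1556·0.0285) = 0.8526.
Step 4 — Bandwidth: Δω = ω₀/Q = 1824 rad/s; BW = Δω/(2π) = 290.4 Hz.

(a) f₀ = 247.6 Hz  (b) Q = 0.8526  (c) BW = 290.4 Hz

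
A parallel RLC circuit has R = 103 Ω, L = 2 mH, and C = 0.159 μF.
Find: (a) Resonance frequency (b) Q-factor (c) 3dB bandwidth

Step 1 — Resonance: ω₀ = 1/√(LC) = 1/√(0.002·1.59e-07) = 5.608e+04 rad/s.
Step 2 — f₀ = ω₀/(2π) = 8925 Hz.
Step 3 — Parallel Q: Q = R/(ω₀L) = 103/(5.608e+04·0.002) = 0.9184.
Step 4 — Bandwidth: Δω = ω₀/Q = 6.106e+04 rad/s; BW = Δω/(2π) = 9718 Hz.

(a) f₀ = 8925 Hz  (b) Q = 0.9184  (c) BW = 9718 Hz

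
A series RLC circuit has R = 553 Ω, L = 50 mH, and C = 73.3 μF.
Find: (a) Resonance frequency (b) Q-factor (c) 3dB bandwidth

Step 1 — Resonance: ω₀ = 1/√(LC) = 1/√(0.05·7.33e-05) = 522.4 rad/s.
Step 2 — f₀ = ω₀/(2π) = 83.13 Hz.
Step 3 — Series Q: Q = ω₀L/R = 522.4·0.05/553 = 0.04723.
Step 4 — Bandwidth: Δω = ω₀/Q = 1.106e+04 rad/s; BW = Δω/(2π) = 1760 Hz.

(a) f₀ = 83.13 Hz  (b) Q = 0.04723  (c) BW = 1760 Hz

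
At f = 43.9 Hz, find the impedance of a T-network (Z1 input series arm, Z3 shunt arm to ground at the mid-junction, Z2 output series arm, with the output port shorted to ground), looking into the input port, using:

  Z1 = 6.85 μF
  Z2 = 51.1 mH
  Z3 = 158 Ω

Step 1 — Angular frequency: ω = 2π·f = 2π·43.9 = 275.8 rad/s.
Step 2 — Component impedances:
  Z1: Z = 1/(jωC) = -j/(ω·C) = 0 - j529.3 Ω
  Z2: Z = jωL = j·275.8·0.0511 = 0 + j14.1 Ω
  Z3: Z = R = 158 Ω
Step 3 — With the output port shorted to ground, the output series arm Z2 runs from the junction to ground; the shunt arm Z3 also runs from the junction to ground. They appear in parallel: Z3 || Z2 = 1.247 + j13.98 Ω.
Step 4 — Series with input arm Z1: Z_in = Z1 + (Z3 || Z2) = 1.247 - j515.3 Ω = 515.3∠-89.9° Ω.

Z = 1.247 - j515.3 Ω = 515.3∠-89.9° Ω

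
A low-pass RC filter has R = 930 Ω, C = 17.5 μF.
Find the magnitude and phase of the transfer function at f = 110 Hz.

Step 1 — Angular frequency: ω = 2π·110 = 691.2 rad/s.
Step 2 — Transfer function: H(jω) = 1/(1 + jωRC).
Step 3 — Denominator: 1 + jωRC = 1 + j·691.2·930·1.75e-05 = 1 + j11.25.
Step 4 — H = 0.007841 - j0.0882.
Step 5 — Magnitude: |H| = 0.08855 (-21.1 dB); phase: φ = -84.9°.

|H| = 0.08855 (-21.1 dB), φ = -84.9°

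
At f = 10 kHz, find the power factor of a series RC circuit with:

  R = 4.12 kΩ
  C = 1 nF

Step 1 — Angular frequency: ω = 2π·f = 2π·1e+04 = 6.283e+04 rad/s.
Step 2 — Component impedances:
  R: Z = R = 4120 Ω
  C: Z = 1/(jωC) = -j/(ω·C) = 0 - j1.592e+04 Ω
Step 3 — Series combination: Z_total = R + C = 4120 - j1.592e+04 Ω = 1.644e+04∠-75.5° Ω.
Step 4 — Power factor: PF = cos(φ) = Re(Z)/|Z| = 4120/1.644e+04 = 0.2506.
Step 5 — Type: Im(Z) = -1.592e+04 ⇒ leading (phase φ = -75.5°).

PF = 0.2506 (leading, φ = -75.5°)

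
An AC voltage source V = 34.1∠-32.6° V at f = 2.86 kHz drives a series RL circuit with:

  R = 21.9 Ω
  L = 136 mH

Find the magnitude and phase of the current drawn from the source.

Step 1 — Angular frequency: ω = 2π·f = 2π·2860 = 1.797e+04 rad/s.
Step 2 — Component impedances:
  R: Z = R = 21.9 Ω
  L: Z = jωL = j·1.797e+04·0.136 = 0 + j2444 Ω
Step 3 — Series combination: Z_total = R + L = 21.9 + j2444 Ω = 2444∠89.5° Ω.
Step 4 — Source phasor: V = 34.1∠-32.6° V = 28.73 - j18.37 V.
Step 5 — Ohm's law: I = V / Z_total = (28.73 - j18.37) / (21.9 + j2444) = -0.007412 - j0.01182 A.
Step 6 — Convert to polar: |I| = 0.01395 A, ∠I = -122.1°.

I = 0.01395∠-122.1° A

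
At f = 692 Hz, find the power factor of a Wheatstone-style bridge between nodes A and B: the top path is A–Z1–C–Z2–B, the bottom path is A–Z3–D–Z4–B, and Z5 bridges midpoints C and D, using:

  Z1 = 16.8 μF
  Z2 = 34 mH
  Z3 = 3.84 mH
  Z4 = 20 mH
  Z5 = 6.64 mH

Step 1 — Angular frequency: ω = 2π·f = 2π·692 = 4348 rad/s.
Step 2 — Component impedances:
  Z1: Z = 1/(jωC) = -j/(ω·C) = 0 - j13.69 Ω
  Z2: Z = jωL = j·4348·0.034 = 0 + j147.8 Ω
  Z3: Z = jωL = j·4348·0.00384 = 0 + j16.7 Ω
  Z4: Z = jωL = j·4348·0.02 = 0 + j86.96 Ω
  Z5: Z = jωL = j·4348·0.00664 = 0 + j28.87 Ω
Step 3 — Bridge requires nodal analysis (the Z5 bridge couples midpoints C and D, so the two paths cannot be reduced to a simple series/parallel combination). Setting node B to ground and injecting 1 A at node A, the 3-node admittance system at A, C, D solves to V_A = Z_AB = 0 + j51.04 Ω = 51.04∠90.0° Ω.
Step 4 — Power factor: PF = cos(φ) = Re(Z)/|Z| = 0/51.04 = 0.
Step 5 — Type: Im(Z) = 51.04 ⇒ lagging (phase φ = 90.0°).

PF = 0 (lagging, φ = 90.0°)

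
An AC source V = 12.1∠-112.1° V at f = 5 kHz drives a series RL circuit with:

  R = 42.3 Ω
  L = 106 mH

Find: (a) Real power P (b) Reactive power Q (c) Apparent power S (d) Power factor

Step 1 — Angular frequency: ω = 2π·f = 2π·5000 = 3.142e+04 rad/s.
Step 2 — Component impedances:
  R: Z = R = 42.3 Ω
  L: Z = jωL = j·3.142e+04·0.106 = 0 + j3330 Ω
Step 3 — Series combination: Z_total = R + L = 42.3 + j3330 Ω = 3330∠89.3° Ω.
Step 4 — Source phasor: V = 12.1∠-112.1° V = -4.552 - j11.21 V.
Step 5 — Current: I = V / Z = -0.003383 + j0.001324 A = 0.003633∠158.6° A.
Step 6 — Complex power: S = V·I* = 0.0005584 + j0.04396 VA.
Step 7 — Real power: P = Re(S) = 0.0005584 W.
Step 8 — Reactive power: Q = Im(S) = 0.04396 VAR.
Step 9 — Apparent power: |S| = 0.04396 VA.
Step 10 — Power factor: PF = P/|S| = 0.0127 (lagging).

(a) P = 0.0005584 W  (b) Q = 0.04396 VAR  (c) S = 0.04396 VA  (d) PF = 0.0127 (lagging)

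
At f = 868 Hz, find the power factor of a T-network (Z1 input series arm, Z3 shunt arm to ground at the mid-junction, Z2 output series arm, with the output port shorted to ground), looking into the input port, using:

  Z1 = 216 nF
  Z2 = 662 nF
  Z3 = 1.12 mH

Step 1 — Angular frequency: ω = 2π·f = 2π·868 = 5454 rad/s.
Step 2 — Component impedances:
  Z1: Z = 1/(jωC) = -j/(ω·C) = 0 - j848.9 Ω
  Z2: Z = 1/(jωC) = -j/(ω·C) = 0 - j277 Ω
  Z3: Z = jωL = j·5454·0.00112 = 0 + j6.108 Ω
Step 3 — With the output port shorted to ground, the output series arm Z2 runs from the junction to ground; the shunt arm Z3 also runs from the junction to ground. They appear in parallel: Z3 || Z2 = 0 + j6.246 Ω.
Step 4 — Series with input arm Z1: Z_in = Z1 + (Z3 || Z2) = 0 - j842.6 Ω = 842.6∠-90.0° Ω.
Step 5 — Power factor: PF = cos(φ) = Re(Z)/|Z| = 0/842.6 = 0.
Step 6 — Type: Im(Z) = -842.6 ⇒ leading (phase φ = -90.0°).

PF = 0 (leading, φ = -90.0°)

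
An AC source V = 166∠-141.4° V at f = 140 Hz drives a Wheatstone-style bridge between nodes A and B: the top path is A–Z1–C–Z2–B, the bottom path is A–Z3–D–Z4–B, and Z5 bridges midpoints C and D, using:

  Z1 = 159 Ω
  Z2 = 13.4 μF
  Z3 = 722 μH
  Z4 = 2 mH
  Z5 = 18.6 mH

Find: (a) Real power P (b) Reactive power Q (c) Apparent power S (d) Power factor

Step 1 — Angular frequency: ω = 2π·f = 2π·140 = 879.6 rad/s.
Step 2 — Component impedances:
  Z1: Z = R = 159 Ω
  Z2: Z = 1/(jωC) = -j/(ω·C) = 0 - j84.84 Ω
  Z3: Z = jωL = j·879.6·0.000722 = 0 + j0.6351 Ω
  Z4: Z = jωL = j·879.6·0.002 = 0 + j1.759 Ω
  Z5: Z = jωL = j·879.6·0.0186 = 0 + j16.36 Ω
Step 3 — Bridge requires nodal analysis (the Z5 bridge couples midpoints C and D, so the two paths cannot be reduced to a simple series/parallel combination). Setting node B to ground and injecting 1 A at node A, the 3-node admittance system at A, C, D solves to V_A = Z_AB = 0.0002564 + j2.441 Ω = 2.441∠90.0° Ω.
Step 4 — Source phasor: V = 166∠-141.4° V = -129.7 - j103.6 V.
Step 5 — Current: I = V / Z = -42.44 + j53.15 A = 68.01∠128.6° A.
Step 6 — Complex power: S = V·I* = 1.186 + j1.129e+04 VA.
Step 7 — Real power: P = Re(S) = 1.186 W.
Step 8 — Reactive power: Q = Im(S) = 1.129e+04 VAR.
Step 9 — Apparent power: |S| = 1.129e+04 VA.
Step 10 — Power factor: PF = P/|S| = 0.000105 (lagging).

(a) P = 1.186 W  (b) Q = 1.129e+04 VAR  (c) S = 1.129e+04 VA  (d) PF = 0.000105 (lagging)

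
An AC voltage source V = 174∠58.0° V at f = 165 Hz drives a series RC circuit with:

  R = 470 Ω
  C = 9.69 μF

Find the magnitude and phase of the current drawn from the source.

Step 1 — Angular frequency: ω = 2π·f = 2π·165 = 1037 rad/s.
Step 2 — Component impedances:
  R: Z = R = 470 Ω
  C: Z = 1/(jωC) = -j/(ω·C) = 0 - j99.54 Ω
Step 3 — Series combination: Z_total = R + C = 470 - j99.54 Ω = 480.4∠-12.0° Ω.
Step 4 — Source phasor: V = 174∠58.0° V = 92.21 + j147.6 V.
Step 5 — Ohm's law: I = V / Z_total = (92.21 + j147.6) / (470 - j99.54) = 0.1241 + j0.3402 A.
Step 6 — Convert to polar: |I| = 0.3622 A, ∠I = 70.0°.

I = 0.3622∠70.0° A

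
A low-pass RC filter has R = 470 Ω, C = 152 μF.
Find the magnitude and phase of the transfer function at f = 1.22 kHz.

Step 1 — Angular frequency: ω = 2π·1220 = 7665 rad/s.
Step 2 — Transfer function: H(jω) = 1/(1 + jωRC).
Step 3 — Denominator: 1 + jωRC = 1 + j·7665·470·0.000152 = 1 + j547.6.
Step 4 — H = 3.335e-06 - j0.001826.
Step 5 — Magnitude: |H| = 0.001826 (-54.8 dB); phase: φ = -89.9°.

|H| = 0.001826 (-54.8 dB), φ = -89.9°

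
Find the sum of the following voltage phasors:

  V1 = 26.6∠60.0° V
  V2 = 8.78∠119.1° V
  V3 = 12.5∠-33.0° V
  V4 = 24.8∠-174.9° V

Step 1 — Convert each phasor to rectangular form:
  V1 = 26.6·(cos(60.0°) + j·sin(60.0°)) = 13.3 + j23.04 V
  V2 = 8.78·(cos(119.1°) + j·sin(119.1°)) = -4.27 + j7.672 V
  V3 = 12.5·(cos(-33.0°) + j·sin(-33.0°)) = 10.48 - j6.808 V
  V4 = 24.8·(cos(-174.9°) + j·sin(-174.9°)) = -24.7 - j2.205 V
Step 2 — Sum components: V_total = -5.188 + j21.7 V.
Step 3 — Convert to polar: |V_total| = 22.31 V, ∠V_total = 103.4°.

V_total = 22.31∠103.4° V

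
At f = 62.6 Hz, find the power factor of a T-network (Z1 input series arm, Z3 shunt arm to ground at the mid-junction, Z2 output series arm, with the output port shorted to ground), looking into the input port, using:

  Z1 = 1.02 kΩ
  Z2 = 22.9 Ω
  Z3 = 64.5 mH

Step 1 — Angular frequency: ω = 2π·f = 2π·62.6 = 393.3 rad/s.
Step 2 — Component impedances:
  Z1: Z = R = 1020 Ω
  Z2: Z = R = 22.9 Ω
  Z3: Z = jωL = j·393.3·0.0645 = 0 + j25.37 Ω
Step 3 — With the output port shorted to ground, the output series arm Z2 runs from the junction to ground; the shunt arm Z3 also runs from the junction to ground. They appear in parallel: Z3 || Z2 = 12.62 + j11.39 Ω.
Step 4 — Series with input arm Z1: Z_in = Z1 + (Z3 || Z2) = 1033 + j11.39 Ω = 1033∠0.6° Ω.
Step 5 — Power factor: PF = cos(φ) = Re(Z)/|Z| = 1032.6/1032.7 = 0.9999.
Step 6 — Type: Im(Z) = 11.39 ⇒ lagging (phase φ = 0.6°).

PF = 0.9999 (lagging, φ = 0.6°)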